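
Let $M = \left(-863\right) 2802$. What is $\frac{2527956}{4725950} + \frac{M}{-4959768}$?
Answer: $\frac{1997168153659}{1953301298300} \approx 1.0225$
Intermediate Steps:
$M = -2418126$
$\frac{2527956}{4725950} + \frac{M}{-4959768} = \frac{2527956}{4725950} - \frac{2418126}{-4959768} = 2527956 \cdot \frac{1}{4725950} - - \frac{403021}{826628} = \frac{1263978}{2362975} + \frac{403021}{826628} = \frac{1997168153659}{1953301298300}$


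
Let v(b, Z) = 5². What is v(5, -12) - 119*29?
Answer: -3426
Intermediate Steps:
v(b, Z) = 25
v(5, -12) - 119*29 = 25 - 119*29 = 25 - 3451 = -3426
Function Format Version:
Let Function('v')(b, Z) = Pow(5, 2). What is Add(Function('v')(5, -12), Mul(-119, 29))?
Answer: -3426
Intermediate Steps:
Function('v')(b, Z) = 25
Add(Function('v')(5, -12), Mul(-119, 29)) = Add(25, Mul(-119, 29)) = Add(25, -3451) = -3426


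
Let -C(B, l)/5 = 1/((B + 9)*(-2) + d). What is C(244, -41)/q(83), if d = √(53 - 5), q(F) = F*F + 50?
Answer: 1265/888150366 + 5*√3/444075183 ≈ 1.4438e-6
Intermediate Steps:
q(F) = 50 + F² (q(F) = F² + 50 = 50 + F²)
d = 4*√3 (d = √48 = 4*√3 ≈ 6.9282)
C(B, l) = -5/(-18 - 2*B + 4*√3) (C(B, l) = -5/((B + 9)*(-2) + 4*√3) = -5/((9 + B)*(-2) + 4*√3) = -5/((-18 - 2*B) + 4*√3) = -5/(-18 - 2*B + 4*√3))
C(244, -41)/q(83) = (5/(2*(9 + 244 - 2*√3)))/(50 + 83²) = (5/(2*(253 - 2*√3)))/(50 + 6889) = (5/(2*(253 - 2*√3)))/6939 = (5/(2*(253 - 2*√3)))*(1/6939) = 5/(13878*(253 - 2*√3))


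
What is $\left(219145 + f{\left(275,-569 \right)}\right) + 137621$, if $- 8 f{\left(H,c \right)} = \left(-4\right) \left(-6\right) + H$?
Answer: $\frac{2853829}{8} \approx 3.5673 \cdot 10^{5}$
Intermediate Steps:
$f{\left(H,c \right)} = -3 - \frac{H}{8}$ ($f{\left(H,c \right)} = - \frac{\left(-4\right) \left(-6\right) + H}{8} = - \frac{24 + H}{8} = -3 - \frac{H}{8}$)
$\left(219145 + f{\left(275,-569 \right)}\right) + 137621 = \left(219145 - \frac{299}{8}\right) + 137621 = \frac{1752861}{8} + 137621 = \frac{2853829}{8}$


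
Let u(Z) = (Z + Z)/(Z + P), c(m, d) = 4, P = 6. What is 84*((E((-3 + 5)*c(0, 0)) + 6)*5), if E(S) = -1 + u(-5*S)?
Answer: 52500/17 ≈ 3088.2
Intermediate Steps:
u(Z) = 2*Z/(6 + Z) (u(Z) = (Z + Z)/(Z + 6) = (2*Z)/(6 + Z) = 2*Z/(6 + Z))
E(S) = -1 - 10*S/(6 - 5*S) (E(S) = -1 + 2*(-5*S)/(6 - 5*S) = -1 - 10*S/(6 - 5*S))
84*((E((-3 + 5)*c(0, 0)) + 6)*5) = 84*(((6 + 5*((-3 + 5)*4))/(-6 + 5*((-3 + 5)*4)) + 6)*5) = 84*(((6 + 5*(2*4))/(-6 + 5*(2*4)) + 6)*5) = 84*(((6 + 5*8)/(-6 + 5*8) + 6)*5) = 84*(((6 + 40)/(-6 + 40) + 6)*5) = 84*((46/34 + 6)*5) = 84*(((1/34)*46 + 6)*5) = 84*((23/17 + 6)*5) = 84*((125/17)*5) = 84*(625/17) = 52500/17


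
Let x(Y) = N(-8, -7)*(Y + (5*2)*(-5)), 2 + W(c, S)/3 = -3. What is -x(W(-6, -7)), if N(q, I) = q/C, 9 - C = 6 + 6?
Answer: 520/3 ≈ 173.33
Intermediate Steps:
C = -3 (C = 9 - (6 + 6) = 9 - 1*12 = 9 - 12 = -3)
W(c, S) = -15 (W(c, S) = -6 + 3*(-3) = -6 - 9 = -15)
N(q, I) = -q/3 (N(q, I) = q/(-3) = q*(-⅓) = -q/3)
x(Y) = -400/3 + 8*Y/3 (x(Y) = (-⅓*(-8))*(Y + (5*2)*(-5)) = 8*(Y + 10*(-5))/3 = 8*(Y - 50)/3 = 8*(-50 + Y)/3 = -400/3 + 8*Y/3)
-x(W(-6, -7)) = -(-400/3 + (8/3)*(-15)) = -(-400/3 - 40) = -1*(-520/3) = 520/3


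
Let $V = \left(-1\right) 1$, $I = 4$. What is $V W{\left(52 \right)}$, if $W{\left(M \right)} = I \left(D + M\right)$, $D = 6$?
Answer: $-232$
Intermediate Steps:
$W{\left(M \right)} = 24 + 4 M$ ($W{\left(M \right)} = 4 \left(6 + M\right) = 24 + 4 M$)
$V = -1$
$V W{\left(52 \right)} = - (24 + 4 \cdot 52) = - (24 + 208) = \left(-1\right) 232 = -232$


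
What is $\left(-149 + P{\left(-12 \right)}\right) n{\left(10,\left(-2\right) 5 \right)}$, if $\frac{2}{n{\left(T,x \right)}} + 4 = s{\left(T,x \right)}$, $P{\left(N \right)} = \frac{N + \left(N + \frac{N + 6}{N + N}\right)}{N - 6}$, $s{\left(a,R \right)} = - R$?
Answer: $- \frac{10633}{216} \approx -49.227$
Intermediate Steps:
$P{\left(N \right)} = \frac{2 N + \frac{6 + N}{2 N}}{-6 + N}$ ($P{\left(N \right)} = \frac{N + \left(N + \frac{6 + N}{2 N}\right)}{-6 + N} = \frac{2 N + \frac{6 + N}{2 N}}{-6 + N}$)
$n{\left(T,x \right)} = \frac{2}{-4 - x}$
$\left(-149 + P{\left(-12 \right)}\right) n{\left(10,\left(-2\right) 5 \right)} = \left(-149 + \frac{6 - 12 + 4 \left(-12\right)^{2}}{2 \left(-12\right) \left(-6 - 12\right)}\right) \left(- \frac{2}{4 - 10}\right) = \left(-149 + \frac{1}{2} \left(- \frac{1}{12}\right) \frac{1}{-18} \left(6 - 12 + 4 \cdot 144\right)\right) \left(- \frac{2}{4 - 10}\right) = \left(-149 + \frac{1}{2} \left(- \frac{1}{12}\right) \left(- \frac{1}{18}\right) \left(6 - 12 + 576\right)\right) \left(- \frac{2}{-6}\right) = \left(-149 + \frac{1}{2} \left(- \frac{1}{12}\right) \left(- \frac{1}{18}\right) 570\right) \left(\left(-2\right) \left(- \frac{1}{6}\right)\right) = \left(-149 + \frac{95}{72}\right) \frac{1}{3} = \left(- \frac{10633}{72}\right) \frac{1}{3} = - \frac{10633}{216}$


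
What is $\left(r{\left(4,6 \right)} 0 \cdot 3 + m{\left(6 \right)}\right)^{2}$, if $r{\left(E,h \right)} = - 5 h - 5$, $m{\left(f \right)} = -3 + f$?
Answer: $9$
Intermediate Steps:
$r{\left(E,h \right)} = -5 - 5 h$
$\left(r{\left(4,6 \right)} 0 \cdot 3 + m{\left(6 \right)}\right)^{2} = \left(\left(-5 - 30\right) 0 \cdot 3 + \left(-3 + 6\right)\right)^{2} = \left(\left(-5 - 30\right) 0 \cdot 3 + 3\right)^{2} = \left(\left(-35\right) 0 \cdot 3 + 3\right)^{2} = \left(0 \cdot 3 + 3\right)^{2} = \left(0 + 3\right)^{2} = 3^{2} = 9$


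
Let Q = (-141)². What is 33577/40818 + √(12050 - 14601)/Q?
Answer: 33577/40818 + I*√2551/19881 ≈ 0.8226 + 0.0025405*I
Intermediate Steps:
Q = 19881
33577/40818 + √(12050 - 14601)/Q = 33577/40818 + √(12050 - 14601)/19881 = 33577*(1/40818) + √(-2551)*(1/19881) = 33577/40818 + (I*√2551)*(1/19881) = 33577/40818 + I*√2551/19881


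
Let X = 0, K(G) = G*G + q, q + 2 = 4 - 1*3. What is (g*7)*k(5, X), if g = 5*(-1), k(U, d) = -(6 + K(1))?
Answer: 210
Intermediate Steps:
q = -1 (q = -2 + (4 - 1*3) = -2 + (4 - 3) = -2 + 1 = -1)
K(G) = -1 + G² (K(G) = G*G - 1 = G² - 1 = -1 + G²)
k(U, d) = -6 (k(U, d) = -(6 + (-1 + 1²)) = -(6 + (-1 + 1)) = -(6 + 0) = -1*6 = -6)
g = -5
(g*7)*k(5, X) = -5*7*(-6) = -35*(-6) = 210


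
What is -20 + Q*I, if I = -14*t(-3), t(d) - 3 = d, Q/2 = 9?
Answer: -20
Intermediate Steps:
Q = 18 (Q = 2*9 = 18)
t(d) = 3 + d
I = 0 (I = -14*(3 - 3) = -14*0 = 0)
-20 + Q*I = -20 + 18*0 = -20 + 0 = -20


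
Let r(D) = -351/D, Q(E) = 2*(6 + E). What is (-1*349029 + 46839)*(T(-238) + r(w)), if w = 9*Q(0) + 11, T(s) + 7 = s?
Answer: 1273774020/17 ≈ 7.4928e+7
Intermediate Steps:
Q(E) = 12 + 2*E
T(s) = -7 + s
w = 119 (w = 9*(12 + 2*0) + 11 = 9*(12 + 0) + 11 = 9*12 + 11 = 108 + 11 = 119)
(-1*349029 + 46839)*(T(-238) + r(w)) = (-1*349029 + 46839)*((-7 - 238) - 351/119) = (-349029 + 46839)*(-245 - 351*1/119) = -302190*(-245 - 351/119) = -302190*(-29506/119) = 1273774020/17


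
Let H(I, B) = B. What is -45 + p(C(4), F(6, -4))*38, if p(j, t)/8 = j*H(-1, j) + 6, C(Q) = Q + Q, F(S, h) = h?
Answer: 21235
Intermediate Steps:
C(Q) = 2*Q
p(j, t) = 48 + 8*j² (p(j, t) = 8*(j*j + 6) = 8*(j² + 6) = 8*(6 + j²) = 48 + 8*j²)
-45 + p(C(4), F(6, -4))*38 = -45 + (48 + 8*(2*4)²)*38 = -45 + (48 + 8*8²)*38 = -45 + (48 + 8*64)*38 = -45 + (48 + 512)*38 = -45 + 560*38 = -45 + 21280 = 21235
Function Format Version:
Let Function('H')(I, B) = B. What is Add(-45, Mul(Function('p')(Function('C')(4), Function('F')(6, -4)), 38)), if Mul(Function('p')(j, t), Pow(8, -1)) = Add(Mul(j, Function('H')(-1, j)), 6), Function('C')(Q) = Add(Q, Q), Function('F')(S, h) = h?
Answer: 21235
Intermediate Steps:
Function('C')(Q) = Mul(2, Q)
Function('p')(j, t) = Add(48, Mul(8, Pow(j, 2))) (Function('p')(j, t) = Mul(8, Add(Mul(j, j), 6)) = Mul(8, Add(Pow(j, 2), 6)) = Mul(8, Add(6, Pow(j, 2))) = Add(48, Mul(8, Pow(j, 2))))
Add(-45, Mul(Function('p')(Function('C')(4), Function('F')(6, -4)), 38)) = Add(-45, Mul(Add(48, Mul(8, Pow(Mul(2, 4), 2))), 38)) = Add(-45, Mul(Add(48, Mul(8, Pow(8, 2))), 38)) = Add(-45, Mul(Add(48, Mul(8, 64)), 38)) = Add(-45, Mul(Add(48, 512), 38)) = Add(-45, Mul(560, 38)) = Add(-45, 21280) = 21235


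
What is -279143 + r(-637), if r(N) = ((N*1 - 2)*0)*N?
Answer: -279143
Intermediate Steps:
r(N) = 0 (r(N) = ((N - 2)*0)*N = ((-2 + N)*0)*N = 0*N = 0)
-279143 + r(-637) = -279143 + 0 = -279143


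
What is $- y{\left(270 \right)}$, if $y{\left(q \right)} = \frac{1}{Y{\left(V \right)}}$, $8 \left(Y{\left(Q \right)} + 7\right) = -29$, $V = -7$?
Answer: $\frac{8}{85} \approx 0.094118$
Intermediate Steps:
$Y{\left(Q \right)} = - \frac{85}{8}$ ($Y{\left(Q \right)} = -7 + \frac{1}{8} \left(-29\right) = -7 - \frac{29}{8} = - \frac{85}{8}$)
$y{\left(q \right)} = - \frac{8}{85}$ ($y{\left(q \right)} = \frac{1}{- \frac{85}{8}} = - \frac{8}{85}$)
$- y{\left(270 \right)} = \left(-1\right) \left(- \frac{8}{85}\right) = \frac{8}{85}$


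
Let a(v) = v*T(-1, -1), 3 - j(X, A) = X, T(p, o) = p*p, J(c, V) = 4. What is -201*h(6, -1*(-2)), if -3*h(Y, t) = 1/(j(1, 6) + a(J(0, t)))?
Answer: 67/6 ≈ 11.167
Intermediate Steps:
T(p, o) = p²
j(X, A) = 3 - X
a(v) = v (a(v) = v*(-1)² = v*1 = v)
h(Y, t) = -1/18 (h(Y, t) = -1/(3*((3 - 1*1) + 4)) = -1/(3*((3 - 1) + 4)) = -1/(3*(2 + 4)) = -⅓/6 = -⅓*⅙ = -1/18)
-201*h(6, -1*(-2)) = -201*(-1/18) = 67/6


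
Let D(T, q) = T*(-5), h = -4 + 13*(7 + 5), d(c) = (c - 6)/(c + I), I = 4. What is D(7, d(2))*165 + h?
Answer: -5623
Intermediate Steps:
d(c) = (-6 + c)/(4 + c) (d(c) = (c - 6)/(c + 4) = (-6 + c)/(4 + c))
h = 152 (h = -4 + 13*12 = -4 + 156 = 152)
D(T, q) = -5*T
D(7, d(2))*165 + h = -5*7*165 + 152 = -35*165 + 152 = -5775 + 152 = -5623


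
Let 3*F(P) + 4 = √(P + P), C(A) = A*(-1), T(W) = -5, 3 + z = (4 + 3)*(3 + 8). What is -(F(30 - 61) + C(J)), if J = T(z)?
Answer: -11/3 - I*√62/3 ≈ -3.6667 - 2.6247*I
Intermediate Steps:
z = 74 (z = -3 + (4 + 3)*(3 + 8) = -3 + 7*11 = -3 + 77 = 74)
J = -5
C(A) = -A
F(P) = -4/3 + √2*√P/3 (F(P) = -4/3 + √(P + P)/3 = -4/3 + √(2*P)/3 = -4/3 + (√2*√P)/3 = -4/3 + √2*√P/3)
-(F(30 - 61) + C(J)) = -((-4/3 + √2*√(30 - 61)/3) - 1*(-5)) = -((-4/3 + √2*√(-31)/3) + 5) = -((-4/3 + √2*(I*√31)/3) + 5) = -((-4/3 + I*√62/3) + 5) = -(11/3 + I*√62/3) = -11/3 - I*√62/3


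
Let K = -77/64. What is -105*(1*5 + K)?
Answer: -25515/64 ≈ -398.67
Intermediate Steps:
K = -77/64 (K = -77*1/64 = -77/64 ≈ -1.2031)
-105*(1*5 + K) = -105*(1*5 - 77/64) = -105*(5 - 77/64) = -105*243/64 = -25515/64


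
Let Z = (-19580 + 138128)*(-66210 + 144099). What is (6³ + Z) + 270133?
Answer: 9233855521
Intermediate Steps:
Z = 9233585172 (Z = 118548*77889 = 9233585172)
(6³ + Z) + 270133 = (6³ + 9233585172) + 270133 = (216 + 9233585172) + 270133 = 9233585388 + 270133 = 9233855521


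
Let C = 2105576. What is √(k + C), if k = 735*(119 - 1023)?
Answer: 4*√90071 ≈ 1200.5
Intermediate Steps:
k = -664440 (k = 735*(-904) = -664440)
√(k + C) = √(-664440 + 2105576) = √1441136 = 4*√90071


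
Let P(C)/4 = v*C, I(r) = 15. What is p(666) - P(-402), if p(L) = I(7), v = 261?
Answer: 419703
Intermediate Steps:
P(C) = 1044*C (P(C) = 4*(261*C) = 1044*C)
p(L) = 15
p(666) - P(-402) = 15 - 1044*(-402) = 15 - 1*(-419688) = 15 + 419688 = 419703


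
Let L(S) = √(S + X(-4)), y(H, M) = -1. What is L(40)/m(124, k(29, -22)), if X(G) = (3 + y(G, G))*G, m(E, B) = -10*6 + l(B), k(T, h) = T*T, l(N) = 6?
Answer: -2*√2/27 ≈ -0.10476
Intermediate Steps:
k(T, h) = T²
m(E, B) = -54 (m(E, B) = -10*6 + 6 = -60 + 6 = -54)
X(G) = 2*G (X(G) = (3 - 1)*G = 2*G)
L(S) = √(-8 + S) (L(S) = √(S + 2*(-4)) = √(S - 8) = √(-8 + S))
L(40)/m(124, k(29, -22)) = √(-8 + 40)/(-54) = √32*(-1/54) = (4*√2)*(-1/54) = -2*√2/27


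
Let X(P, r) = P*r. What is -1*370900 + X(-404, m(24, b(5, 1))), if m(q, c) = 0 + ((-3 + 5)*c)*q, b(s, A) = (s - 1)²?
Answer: -681172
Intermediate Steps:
b(s, A) = (-1 + s)²
m(q, c) = 2*c*q (m(q, c) = 0 + (2*c)*q = 0 + 2*c*q = 2*c*q)
-1*370900 + X(-404, m(24, b(5, 1))) = -1*370900 - 808*(-1 + 5)²*24 = -370900 - 808*4²*24 = -370900 - 808*16*24 = -370900 - 404*768 = -370900 - 310272 = -681172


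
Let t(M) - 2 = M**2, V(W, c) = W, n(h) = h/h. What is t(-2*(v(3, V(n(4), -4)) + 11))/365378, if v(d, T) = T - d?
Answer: 163/182689 ≈ 0.00089223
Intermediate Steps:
n(h) = 1
t(M) = 2 + M**2
t(-2*(v(3, V(n(4), -4)) + 11))/365378 = (2 + (-2*((1 - 1*3) + 11))**2)/365378 = (2 + (-2*((1 - 3) + 11))**2)*(1/365378) = (2 + (-2*(-2 + 11))**2)*(1/365378) = (2 + (-2*9)**2)*(1/365378) = (2 + (-18)**2)*(1/365378) = (2 + 324)*(1/365378) = 326*(1/365378) = 163/182689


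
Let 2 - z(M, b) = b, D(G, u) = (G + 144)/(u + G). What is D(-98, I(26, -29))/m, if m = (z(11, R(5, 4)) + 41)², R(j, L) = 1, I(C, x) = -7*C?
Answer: -23/246960 ≈ -9.3132e-5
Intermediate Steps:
D(G, u) = (144 + G)/(G + u)
z(M, b) = 2 - b
m = 1764 (m = ((2 - 1*1) + 41)² = ((2 - 1) + 41)² = (1 + 41)² = 42² = 1764)
D(-98, I(26, -29))/m = ((144 - 98)/(-98 - 7*26))/1764 = (46/(-98 - 182))*(1/1764) = (46/(-280))*(1/1764) = -1/280*46*(1/1764) = -23/140*1/1764 = -23/246960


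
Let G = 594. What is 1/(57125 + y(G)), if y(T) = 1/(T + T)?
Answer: 1188/67864501 ≈ 1.7505e-5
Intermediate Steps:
y(T) = 1/(2*T)
1/(57125 + y(G)) = 1/(57125 + (½)/594) = 1/(57125 + (½)*(1/594)) = 1/(57125 + 1/1188) = 1/(67864501/1188) = 1188/67864501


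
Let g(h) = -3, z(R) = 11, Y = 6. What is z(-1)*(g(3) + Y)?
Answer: 33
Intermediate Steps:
z(-1)*(g(3) + Y) = 11*(-3 + 6) = 11*3 = 33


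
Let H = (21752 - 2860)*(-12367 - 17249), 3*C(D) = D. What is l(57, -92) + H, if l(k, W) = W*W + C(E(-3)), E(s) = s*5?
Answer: -559497013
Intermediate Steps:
E(s) = 5*s
C(D) = D/3
H = -559505472 (H = 18892*(-29616) = -559505472)
l(k, W) = -5 + W**2 (l(k, W) = W*W + (5*(-3))/3 = W**2 + (1/3)*(-15) = W**2 - 5 = -5 + W**2)
l(57, -92) + H = (-5 + (-92)**2) - 559505472 = (-5 + 8464) - 559505472 = 8459 - 559505472 = -559497013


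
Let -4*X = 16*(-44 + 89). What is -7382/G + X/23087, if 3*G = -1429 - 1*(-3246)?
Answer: -511611762/41949079 ≈ -12.196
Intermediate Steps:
X = -180 (X = -4*(-44 + 89) = -4*45 = -¼*720 = -180)
G = 1817/3 (G = (-1429 - 1*(-3246))/3 = (-1429 + 3246)/3 = (⅓)*1817 = 1817/3 ≈ 605.67)
-7382/G + X/23087 = -7382/1817/3 - 180/23087 = -7382*3/1817 - 180*1/23087 = -22146/1817 - 180/23087 = -511611762/41949079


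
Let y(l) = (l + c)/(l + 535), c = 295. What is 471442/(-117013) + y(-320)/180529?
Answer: -3659685556239/908342314711 ≈ -4.0290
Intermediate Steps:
y(l) = (295 + l)/(535 + l) (y(l) = (l + 295)/(l + 535) = (295 + l)/(535 + l))
471442/(-117013) + y(-320)/180529 = 471442/(-117013) + ((295 - 320)/(535 - 320))/180529 = 471442*(-1/117013) + (-25/215)*(1/180529) = -471442/117013 + ((1/215)*(-25))*(1/180529) = -471442/117013 - 5/43*1/180529 = -471442/117013 - 5/7762747 = -3659685556239/908342314711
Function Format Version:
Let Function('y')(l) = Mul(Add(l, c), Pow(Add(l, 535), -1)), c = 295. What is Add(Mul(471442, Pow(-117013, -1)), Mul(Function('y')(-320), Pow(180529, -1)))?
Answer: Rational(-3659685556239, 908342314711) ≈ -4.0290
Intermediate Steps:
Function('y')(l) = Mul(Pow(Add(535, l), -1), Add(295, l)) (Function('y')(l) = Mul(Add(l, 295), Pow(Add(l, 535), -1)) = Mul(Add(295, l), Pow(Add(535, l), -1)) = Mul(Pow(Add(535, l), -1), Add(295, l)))
Add(Mul(471442, Pow(-117013, -1)), Mul(Function('y')(-320), Pow(180529, -1))) = Add(Mul(471442, Pow(-117013, -1)), Mul(Mul(Pow(Add(535, -320), -1), Add(295, -320)), Pow(180529, -1))) = Add(Mul(471442, Rational(-1, 117013)), Mul(Mul(Pow(215, -1), -25), Rational(1, 180529))) = Add(Rational(-471442, 117013), Mul(Mul(Rational(1, 215), -25), Rational(1, 180529))) = Add(Rational(-471442, 117013), Mul(Rational(-5, 43), Rational(1, 180529))) = Add(Rational(-471442, 117013), Rational(-5, 7762747)) = Rational(-3659685556239, 908342314711)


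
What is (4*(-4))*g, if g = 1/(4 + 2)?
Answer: -8/3 ≈ -2.6667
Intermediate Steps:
g = ⅙ (g = 1/6 = ⅙ ≈ 0.16667)
(4*(-4))*g = (4*(-4))*(⅙) = -16*⅙ = -8/3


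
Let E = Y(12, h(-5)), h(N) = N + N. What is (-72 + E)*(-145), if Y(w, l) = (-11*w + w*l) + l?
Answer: 48430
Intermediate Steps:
h(N) = 2*N
Y(w, l) = l - 11*w + l*w (Y(w, l) = (-11*w + l*w) + l = l - 11*w + l*w)
E = -262 (E = 2*(-5) - 11*12 + (2*(-5))*12 = -10 - 132 - 10*12 = -10 - 132 - 120 = -262)
(-72 + E)*(-145) = (-72 - 262)*(-145) = -334*(-145) = 48430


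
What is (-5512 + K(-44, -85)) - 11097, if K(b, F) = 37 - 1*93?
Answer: -16665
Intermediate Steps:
K(b, F) = -56 (K(b, F) = 37 - 93 = -56)
(-5512 + K(-44, -85)) - 11097 = (-5512 - 56) - 11097 = -5568 - 11097 = -16665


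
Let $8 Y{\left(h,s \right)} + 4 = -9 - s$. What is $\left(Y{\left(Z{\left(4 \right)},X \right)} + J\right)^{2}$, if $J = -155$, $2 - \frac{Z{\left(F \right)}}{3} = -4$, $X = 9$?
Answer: $\frac{398161}{16} \approx 24885.0$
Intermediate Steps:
$Z{\left(F \right)} = 18$ ($Z{\left(F \right)} = 6 - -12 = 6 + 12 = 18$)
$Y{\left(h,s \right)} = - \frac{13}{8} - \frac{s}{8}$ ($Y{\left(h,s \right)} = - \frac{1}{2} + \frac{-9 - s}{8} = - \frac{1}{2} - \left(\frac{9}{8} + \frac{s}{8}\right) = - \frac{13}{8} - \frac{s}{8}$)
$\left(Y{\left(Z{\left(4 \right)},X \right)} + J\right)^{2} = \left(\left(- \frac{13}{8} - \frac{9}{8}\right) - 155\right)^{2} = \left(- \frac{11}{4} - 155\right)^{2} = \left(- \frac{631}{4}\right)^{2} = \frac{398161}{16}$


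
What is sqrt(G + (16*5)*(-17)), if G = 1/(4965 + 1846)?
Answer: I*sqrt(1287551301)/973 ≈ 36.878*I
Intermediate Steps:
G = 1/6811 ≈ 0.00014682
sqrt(G + (16*5)*(-17)) = sqrt(1/6811 + (16*5)*(-17)) = sqrt(1/6811 + 80*(-17)) = sqrt(1/6811 - 1360) = sqrt(-9262959/6811) = I*sqrt(1287551301)/973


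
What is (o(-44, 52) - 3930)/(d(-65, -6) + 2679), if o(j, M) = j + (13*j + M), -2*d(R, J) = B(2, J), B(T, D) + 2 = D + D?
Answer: -2247/1343 ≈ -1.6731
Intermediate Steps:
B(T, D) = -2 + 2*D (B(T, D) = -2 + (D + D) = -2 + 2*D)
d(R, J) = 1 - J (d(R, J) = -(-2 + 2*J)/2 = 1 - J)
o(j, M) = M + 14*j (o(j, M) = j + (M + 13*j) = M + 14*j)
(o(-44, 52) - 3930)/(d(-65, -6) + 2679) = ((52 + 14*(-44)) - 3930)/((1 - 1*(-6)) + 2679) = ((52 - 616) - 3930)/((1 + 6) + 2679) = (-564 - 3930)/(7 + 2679) = -4494/2686 = -4494*1/2686 = -2247/1343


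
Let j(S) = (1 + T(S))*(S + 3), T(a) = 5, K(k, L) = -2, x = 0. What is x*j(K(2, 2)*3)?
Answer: 0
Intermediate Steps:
j(S) = 18 + 6*S (j(S) = (1 + 5)*(S + 3) = 6*(3 + S) = 18 + 6*S)
x*j(K(2, 2)*3) = 0*(18 + 6*(-2*3)) = 0*(18 + 6*(-6)) = 0*(18 - 36) = 0*(-18) = 0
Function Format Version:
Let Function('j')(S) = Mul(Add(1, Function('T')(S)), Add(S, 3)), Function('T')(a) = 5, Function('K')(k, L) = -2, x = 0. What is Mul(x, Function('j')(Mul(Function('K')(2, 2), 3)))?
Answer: 0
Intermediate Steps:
Function('j')(S) = Add(18, Mul(6, S)) (Function('j')(S) = Mul(Add(1, 5), Add(S, 3)) = Mul(6, Add(3, S)) = Add(18, Mul(6, S)))
Mul(x, Function('j')(Mul(Function('K')(2, 2), 3))) = Mul(0, Add(18, Mul(6, Mul(-2, 3)))) = Mul(0, Add(18, Mul(6, -6))) = Mul(0, Add(18, -36)) = Mul(0, -18) = 0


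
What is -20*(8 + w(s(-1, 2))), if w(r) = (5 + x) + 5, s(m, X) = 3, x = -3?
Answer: -300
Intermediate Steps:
w(r) = 7 (w(r) = (5 - 3) + 5 = 2 + 5 = 7)
-20*(8 + w(s(-1, 2))) = -20*(8 + 7) = -20*15 = -300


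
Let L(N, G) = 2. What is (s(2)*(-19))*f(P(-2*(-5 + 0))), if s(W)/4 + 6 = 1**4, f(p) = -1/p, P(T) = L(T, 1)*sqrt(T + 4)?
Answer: -95*sqrt(14)/7 ≈ -50.780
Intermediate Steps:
P(T) = 2*sqrt(4 + T) (P(T) = 2*sqrt(T + 4) = 2*sqrt(4 + T))
s(W) = -20 (s(W) = -24 + 4*1**4 = -24 + 4*1 = -24 + 4 = -20)
(s(2)*(-19))*f(P(-2*(-5 + 0))) = (-20*(-19))*(-1/(2*sqrt(4 - 2*(-5 + 0)))) = 380*(-1/(2*sqrt(4 - 2*(-5)))) = 380*(-1/(2*sqrt(4 + 10))) = 380*(-1/(2*sqrt(14))) = 380*(-sqrt(14)/28) = -95*sqrt(14)/7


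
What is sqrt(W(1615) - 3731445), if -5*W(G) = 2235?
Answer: 2*I*sqrt(932973) ≈ 1931.8*I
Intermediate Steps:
W(G) = -447 (W(G) = -1/5*2235 = -447)
sqrt(W(1615) - 3731445) = sqrt(-447 - 3731445) = sqrt(-3731892) = 2*I*sqrt(932973)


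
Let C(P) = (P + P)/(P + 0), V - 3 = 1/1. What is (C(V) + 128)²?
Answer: 16900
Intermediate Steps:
V = 4 (V = 3 + 1/1 = 3 + 1 = 4)
C(P) = 2 (C(P) = (2*P)/P = 2)
(C(V) + 128)² = (2 + 128)² = 130² = 16900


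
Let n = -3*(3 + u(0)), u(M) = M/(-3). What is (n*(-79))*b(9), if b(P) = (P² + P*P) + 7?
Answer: 120159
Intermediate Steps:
u(M) = -M/3 (u(M) = M*(-⅓) = -M/3)
n = -9 (n = -3*(3 - ⅓*0) = -3*(3 + 0) = -3*3 = -9)
b(P) = 7 + 2*P² (b(P) = (P² + P²) + 7 = 2*P² + 7 = 7 + 2*P²)
(n*(-79))*b(9) = (-9*(-79))*(7 + 2*9²) = 711*(7 + 2*81) = 711*(7 + 162) = 711*169 = 120159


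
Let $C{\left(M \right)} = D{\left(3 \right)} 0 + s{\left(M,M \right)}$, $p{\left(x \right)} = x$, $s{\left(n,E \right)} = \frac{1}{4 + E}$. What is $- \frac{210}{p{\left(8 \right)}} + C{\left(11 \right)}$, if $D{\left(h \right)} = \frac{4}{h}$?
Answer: $- \frac{1571}{60} \approx -26.183$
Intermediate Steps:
$C{\left(M \right)} = \frac{1}{4 + M}$ ($C{\left(M \right)} = \frac{4}{3} \cdot 0 + \frac{1}{4 + M} = 0 + \frac{1}{4 + M} = \frac{1}{4 + M}$)
$- \frac{210}{p{\left(8 \right)}} + C{\left(11 \right)} = - \frac{210}{8} + \frac{1}{4 + 11} = \left(-210\right) \frac{1}{8} + \frac{1}{15} = - \frac{105}{4} + \frac{1}{15} = - \frac{1571}{60}$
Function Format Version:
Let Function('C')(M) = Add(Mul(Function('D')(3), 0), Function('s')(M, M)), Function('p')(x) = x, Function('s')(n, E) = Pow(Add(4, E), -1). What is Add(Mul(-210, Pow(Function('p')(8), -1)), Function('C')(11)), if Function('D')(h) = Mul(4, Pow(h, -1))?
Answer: Rational(-1571, 60) ≈ -26.183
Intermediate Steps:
Function('C')(M) = Pow(Add(4, M), -1) (Function('C')(M) = Add(Mul(Mul(4, Pow(3, -1)), 0), Pow(Add(4, M), -1)) = Add(Mul(Mul(4, Rational(1, 3)), 0), Pow(Add(4, M), -1)) = Add(Mul(Rational(4, 3), 0), Pow(Add(4, M), -1)) = Add(0, Pow(Add(4, M), -1)) = Pow(Add(4, M), -1))
Add(Mul(-210, Pow(Function('p')(8), -1)), Function('C')(11)) = Add(Mul(-210, Pow(8, -1)), Pow(Add(4, 11), -1)) = Add(Mul(-210, Rational(1, 8)), Pow(15, -1)) = Add(Rational(-105, 4), Rational(1, 15)) = Rational(-1571, 60)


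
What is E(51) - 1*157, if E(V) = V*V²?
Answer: 132494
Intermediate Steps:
E(V) = V³
E(51) - 1*157 = 51³ - 1*157 = 132651 - 157 = 132494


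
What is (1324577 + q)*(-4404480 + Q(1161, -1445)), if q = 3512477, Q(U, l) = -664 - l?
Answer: -21300929862746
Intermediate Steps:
(1324577 + q)*(-4404480 + Q(1161, -1445)) = (1324577 + 3512477)*(-4404480 + (-664 - 1*(-1445))) = 4837054*(-4404480 + (-664 + 1445)) = 4837054*(-4404480 + 781) = 4837054*(-4403699) = -21300929862746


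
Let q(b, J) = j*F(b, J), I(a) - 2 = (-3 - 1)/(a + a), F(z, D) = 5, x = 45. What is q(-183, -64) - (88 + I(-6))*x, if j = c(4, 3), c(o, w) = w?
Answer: -4050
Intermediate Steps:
j = 3
I(a) = 2 - 2/a (I(a) = 2 + (-3 - 1)/(a + a) = 2 - 4*1/(2*a) = 2 - 2/a)
q(b, J) = 15 (q(b, J) = 3*5 = 15)
q(-183, -64) - (88 + I(-6))*x = 15 - (88 + (2 - 2/(-6)))*45 = 15 - (88 + (2 - 2*(-⅙)))*45 = 15 - (88 + (2 + ⅓))*45 = 15 - (88 + 7/3)*45 = 15 - 271*45/3 = 15 - 1*4065 = 15 - 4065 = -4050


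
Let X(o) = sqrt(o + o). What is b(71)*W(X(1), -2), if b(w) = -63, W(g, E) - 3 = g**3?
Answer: -189 - 126*sqrt(2) ≈ -367.19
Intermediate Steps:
X(o) = sqrt(2)*sqrt(o) (X(o) = sqrt(2*o) = sqrt(2)*sqrt(o))
W(g, E) = 3 + g**3
b(71)*W(X(1), -2) = -63*(3 + (sqrt(2)*sqrt(1))**3) = -63*(3 + (sqrt(2)*1)**3) = -63*(3 + (sqrt(2))**3) = -63*(3 + 2*sqrt(2)) = -189 - 126*sqrt(2)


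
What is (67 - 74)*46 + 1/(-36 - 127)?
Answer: -52487/163 ≈ -322.01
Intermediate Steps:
(67 - 74)*46 + 1/(-36 - 127) = -7*46 + 1/(-163) = -322 - 1/163 = -52487/163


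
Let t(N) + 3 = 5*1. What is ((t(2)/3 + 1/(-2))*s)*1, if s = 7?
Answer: 7/6 ≈ 1.1667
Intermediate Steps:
t(N) = 2 (t(N) = -3 + 5*1 = -3 + 5 = 2)
((t(2)/3 + 1/(-2))*s)*1 = ((2/3 + 1/(-2))*7)*1 = ((2*(⅓) + 1*(-½))*7)*1 = ((⅔ - ½)*7)*1 = ((⅙)*7)*1 = (7/6)*1 = 7/6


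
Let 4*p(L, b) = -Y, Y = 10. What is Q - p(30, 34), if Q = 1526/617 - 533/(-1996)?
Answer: 6453587/1231532 ≈ 5.2403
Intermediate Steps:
p(L, b) = -5/2 (p(L, b) = (-1*10)/4 = (¼)*(-10) = -5/2)
Q = 3374757/1231532 (Q = 1526*(1/617) - 533*(-1/1996) = 1526/617 + 533/1996 = 3374757/1231532 ≈ 2.7403)
Q - p(30, 34) = 3374757/1231532 - 1*(-5/2) = 3374757/1231532 + 5/2 = 6453587/1231532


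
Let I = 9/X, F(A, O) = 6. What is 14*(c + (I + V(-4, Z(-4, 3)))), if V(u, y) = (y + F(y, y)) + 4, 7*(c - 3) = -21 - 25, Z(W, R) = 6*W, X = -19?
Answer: -4800/19 ≈ -252.63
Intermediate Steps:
c = -25/7 (c = 3 + (-21 - 25)/7 = 3 + (⅐)*(-46) = 3 - 46/7 = -25/7 ≈ -3.5714)
I = -9/19 (I = 9/(-19) = 9*(-1/19) = -9/19 ≈ -0.47368)
V(u, y) = 10 + y (V(u, y) = (y + 6) + 4 = (6 + y) + 4 = 10 + y)
14*(c + (I + V(-4, Z(-4, 3)))) = 14*(-25/7 + (-9/19 + (10 + 6*(-4)))) = 14*(-25/7 + (-9/19 + (10 - 24))) = 14*(-25/7 + (-9/19 - 14)) = 14*(-25/7 - 275/19) = 14*(-2400/133) = -4800/19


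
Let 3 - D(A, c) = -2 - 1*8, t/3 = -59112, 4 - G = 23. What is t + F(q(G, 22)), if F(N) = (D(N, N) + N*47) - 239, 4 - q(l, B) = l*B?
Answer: -157728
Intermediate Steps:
G = -19 (G = 4 - 1*23 = 4 - 23 = -19)
t = -177336 (t = 3*(-59112) = -177336)
D(A, c) = 13 (D(A, c) = 3 - (-2 - 1*8) = 3 - (-2 - 8) = 3 - 1*(-10) = 3 + 10 = 13)
q(l, B) = 4 - B*l (q(l, B) = 4 - l*B = 4 - B*l)
F(N) = -226 + 47*N (F(N) = (13 + N*47) - 239 = (13 + 47*N) - 239 = -226 + 47*N)
t + F(q(G, 22)) = -177336 + (-226 + 47*(4 - 1*22*(-19))) = -177336 + (-226 + 47*(4 + 418)) = -177336 + (-226 + 47*422) = -177336 + (-226 + 19834) = -177336 + 19608 = -157728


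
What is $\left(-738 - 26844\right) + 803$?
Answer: $-26779$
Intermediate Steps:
$\left(-738 - 26844\right) + 803 = -27582 + 803 = -26779$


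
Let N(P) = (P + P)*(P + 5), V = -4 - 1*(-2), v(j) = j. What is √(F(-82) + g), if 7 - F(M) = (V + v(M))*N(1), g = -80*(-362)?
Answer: 5*√1199 ≈ 173.13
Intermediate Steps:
g = 28960
V = -2 (V = -4 + 2 = -2)
N(P) = 2*P*(5 + P) (N(P) = (2*P)*(5 + P) = 2*P*(5 + P))
F(M) = 31 - 12*M (F(M) = 7 - (-2 + M)*2*1*(5 + 1) = 7 - (-2 + M)*2*1*6 = 7 - (-2 + M)*12 = 7 - (-24 + 12*M) = 7 + (24 - 12*M) = 31 - 12*M)
√(F(-82) + g) = √((31 - 12*(-82)) + 28960) = √((31 + 984) + 28960) = √(1015 + 28960) = √29975 = 5*√1199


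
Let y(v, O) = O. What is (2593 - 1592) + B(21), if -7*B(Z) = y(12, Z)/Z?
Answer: 7006/7 ≈ 1000.9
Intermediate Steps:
B(Z) = -1/7 (B(Z) = -Z/(7*Z) = -1/7*1 = -1/7)
(2593 - 1592) + B(21) = (2593 - 1592) - 1/7 = 1001 - 1/7 = 7006/7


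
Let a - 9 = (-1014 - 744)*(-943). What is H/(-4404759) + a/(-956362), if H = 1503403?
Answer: -8740020184363/4212544126758 ≈ -2.0748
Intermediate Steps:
a = 1657803 (a = 9 + (-1014 - 744)*(-943) = 9 - 1758*(-943) = 9 + 1657794 = 1657803)
H/(-4404759) + a/(-956362) = 1503403/(-4404759) + 1657803/(-956362) = 1503403*(-1/4404759) + 1657803*(-1/956362) = -1503403/4404759 - 1657803/956362 = -8740020184363/4212544126758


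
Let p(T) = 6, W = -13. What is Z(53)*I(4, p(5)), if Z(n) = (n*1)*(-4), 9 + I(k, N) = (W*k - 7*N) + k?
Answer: 20988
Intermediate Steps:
I(k, N) = -9 - 12*k - 7*N (I(k, N) = -9 + ((-13*k - 7*N) + k) = -9 + (-12*k - 7*N) = -9 - 12*k - 7*N)
Z(n) = -4*n (Z(n) = n*(-4) = -4*n)
Z(53)*I(4, p(5)) = (-4*53)*(-9 - 12*4 - 7*6) = -212*(-9 - 48 - 42) = -212*(-99) = 20988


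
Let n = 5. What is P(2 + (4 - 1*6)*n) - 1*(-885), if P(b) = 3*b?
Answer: 861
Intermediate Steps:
P(2 + (4 - 1*6)*n) - 1*(-885) = 3*(2 + (4 - 1*6)*5) - 1*(-885) = 3*(2 + (4 - 6)*5) + 885 = 3*(2 - 2*5) + 885 = 3*(2 - 10) + 885 = 3*(-8) + 885 = -24 + 885 = 861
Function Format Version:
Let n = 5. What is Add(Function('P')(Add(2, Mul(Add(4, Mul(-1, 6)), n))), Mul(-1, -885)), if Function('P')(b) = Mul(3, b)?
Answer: 861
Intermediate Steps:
Add(Function('P')(Add(2, Mul(Add(4, Mul(-1, 6)), n))), Mul(-1, -885)) = Add(Mul(3, Add(2, Mul(Add(4, Mul(-1, 6)), 5))), Mul(-1, -885)) = Add(Mul(3, Add(2, Mul(Add(4, -6), 5))), 885) = Add(Mul(3, Add(2, Mul(-2, 5))), 885) = Add(Mul(3, Add(2, -10)), 885) = Add(Mul(3, -8), 885) = Add(-24, 885) = 861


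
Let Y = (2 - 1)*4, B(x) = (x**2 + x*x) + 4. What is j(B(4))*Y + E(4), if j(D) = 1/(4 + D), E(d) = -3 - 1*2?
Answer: -49/10 ≈ -4.9000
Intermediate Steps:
E(d) = -5 (E(d) = -3 - 2 = -5)
B(x) = 4 + 2*x**2 (B(x) = (x**2 + x**2) + 4 = 2*x**2 + 4 = 4 + 2*x**2)
Y = 4 (Y = 1*4 = 4)
j(B(4))*Y + E(4) = 4/(4 + (4 + 2*4**2)) - 5 = 4/(4 + (4 + 2*16)) - 5 = 4/(4 + (4 + 32)) - 5 = 4/(4 + 36) - 5 = 4/40 - 5 = (1/40)*4 - 5 = 1/10 - 5 = -49/10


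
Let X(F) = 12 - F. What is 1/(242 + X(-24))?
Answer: 1/278 ≈ 0.0035971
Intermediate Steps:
1/(242 + X(-24)) = 1/(242 + (12 - 1*(-24))) = 1/(242 + (12 + 24)) = 1/(242 + 36) = 1/278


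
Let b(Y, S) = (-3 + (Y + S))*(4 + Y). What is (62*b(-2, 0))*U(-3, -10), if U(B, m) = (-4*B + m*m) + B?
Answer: -67580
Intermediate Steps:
b(Y, S) = (4 + Y)*(-3 + S + Y) (b(Y, S) = (-3 + (S + Y))*(4 + Y) = (-3 + S + Y)*(4 + Y) = (4 + Y)*(-3 + S + Y))
U(B, m) = m**2 - 3*B (U(B, m) = (-4*B + m**2) + B = (m**2 - 4*B) + B = m**2 - 3*B)
(62*b(-2, 0))*U(-3, -10) = (62*(-12 - 2 + (-2)**2 + 4*0 + 0*(-2)))*((-10)**2 - 3*(-3)) = (62*(-12 - 2 + 4 + 0 + 0))*(100 + 9) = (62*(-10))*109 = -620*109 = -67580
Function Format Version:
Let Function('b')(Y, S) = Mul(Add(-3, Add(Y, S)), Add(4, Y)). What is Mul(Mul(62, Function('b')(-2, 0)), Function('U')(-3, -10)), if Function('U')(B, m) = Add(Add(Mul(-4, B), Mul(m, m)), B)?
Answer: -67580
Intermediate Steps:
Function('b')(Y, S) = Mul(Add(4, Y), Add(-3, S, Y)) (Function('b')(Y, S) = Mul(Add(-3, Add(S, Y)), Add(4, Y)) = Mul(Add(-3, S, Y), Add(4, Y)) = Mul(Add(4, Y), Add(-3, S, Y)))
Function('U')(B, m) = Add(Pow(m, 2), Mul(-3, B)) (Function('U')(B, m) = Add(Add(Mul(-4, B), Pow(m, 2)), B) = Add(Add(Pow(m, 2), Mul(-4, B)), B) = Add(Pow(m, 2), Mul(-3, B)))
Mul(Mul(62, Function('b')(-2, 0)), Function('U')(-3, -10)) = Mul(Mul(62, Add(-12, -2, Pow(-2, 2), Mul(4, 0), Mul(0, -2))), Add(Pow(-10, 2), Mul(-3, -3))) = Mul(Mul(62, Add(-12, -2, 4, 0, 0)), Add(100, 9)) = Mul(Mul(62, -10), 109) = Mul(-620, 109) = -67580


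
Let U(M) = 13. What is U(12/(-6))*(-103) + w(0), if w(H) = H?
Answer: -1339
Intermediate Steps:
U(12/(-6))*(-103) + w(0) = 13*(-103) + 0 = -1339 + 0 = -1339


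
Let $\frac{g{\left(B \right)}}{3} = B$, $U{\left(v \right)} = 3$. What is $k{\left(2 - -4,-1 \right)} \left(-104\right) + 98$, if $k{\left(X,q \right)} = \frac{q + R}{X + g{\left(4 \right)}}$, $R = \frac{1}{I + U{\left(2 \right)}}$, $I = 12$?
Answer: $\frac{13958}{135} \approx 103.39$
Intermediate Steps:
$g{\left(B \right)} = 3 B$
$R = \frac{1}{15}$ ($R = \frac{1}{12 + 3} = \frac{1}{15} \approx 0.066667$)
$k{\left(X,q \right)} = \frac{\frac{1}{15} + q}{12 + X}$ ($k{\left(X,q \right)} = \frac{q + \frac{1}{15}}{X + 3 \cdot 4} = \frac{\frac{1}{15} + q}{X + 12} = \frac{\frac{1}{15} + q}{12 + X}$)
$k{\left(2 - -4,-1 \right)} \left(-104\right) + 98 = \frac{\frac{1}{15} - 1}{12 + \left(2 - -4\right)} \left(-104\right) + 98 = \frac{1}{12 + \left(2 + 4\right)} \left(- \frac{14}{15}\right) \left(-104\right) + 98 = \frac{1}{12 + 6} \left(- \frac{14}{15}\right) \left(-104\right) + 98 = \frac{1}{18} \left(- \frac{14}{15}\right) \left(-104\right) + 98 = \left(- \frac{7}{135}\right) \left(-104\right) + 98 = \frac{728}{135} + 98 = \frac{13958}{135}$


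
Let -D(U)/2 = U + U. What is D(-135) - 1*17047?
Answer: -16507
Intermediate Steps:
D(U) = -4*U (D(U) = -2*(U + U) = -4*U)
D(-135) - 1*17047 = -4*(-135) - 1*17047 = 540 - 17047 = -16507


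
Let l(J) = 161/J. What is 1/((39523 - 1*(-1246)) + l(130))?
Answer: 130/5300131 ≈ 2.4528e-5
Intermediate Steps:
1/((39523 - 1*(-1246)) + l(130)) = 1/((39523 - 1*(-1246)) + 161/130) = 1/((39523 + 1246) + 161*(1/130)) = 1/(40769 + 161/130) = 1/(5300131/130) = 130/5300131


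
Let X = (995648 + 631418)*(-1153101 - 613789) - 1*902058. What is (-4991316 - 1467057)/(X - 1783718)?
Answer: 2152791/958283110172 ≈ 2.2465e-6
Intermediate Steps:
X = -2874847546798 (X = 1627066*(-1766890) - 902058 = -2874846644740 - 902058 = -2874847546798)
(-4991316 - 1467057)/(X - 1783718) = (-4991316 - 1467057)/(-2874847546798 - 1783718) = -6458373/(-2874849330516) = -6458373*(-1/2874849330516) = 2152791/958283110172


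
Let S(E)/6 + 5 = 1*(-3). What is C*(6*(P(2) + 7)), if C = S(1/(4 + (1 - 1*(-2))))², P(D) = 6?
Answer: 179712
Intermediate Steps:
S(E) = -48 (S(E) = -30 + 6*(1*(-3)) = -30 + 6*(-3) = -30 - 18 = -48)
C = 2304 (C = (-48)² = 2304)
C*(6*(P(2) + 7)) = 2304*(6*(6 + 7)) = 2304*(6*13) = 2304*78 = 179712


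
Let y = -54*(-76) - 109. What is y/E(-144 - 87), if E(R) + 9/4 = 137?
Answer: 15980/539 ≈ 29.647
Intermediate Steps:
E(R) = 539/4 (E(R) = -9/4 + 137 = 539/4)
y = 3995 (y = 4104 - 109 = 3995)
y/E(-144 - 87) = 3995/(539/4) = 3995*(4/539) = 15980/539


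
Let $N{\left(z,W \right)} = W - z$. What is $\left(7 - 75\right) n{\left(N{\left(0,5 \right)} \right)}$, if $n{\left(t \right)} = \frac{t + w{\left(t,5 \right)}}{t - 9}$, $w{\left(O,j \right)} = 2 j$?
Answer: $255$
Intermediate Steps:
$n{\left(t \right)} = \frac{10 + t}{-9 + t}$ ($n{\left(t \right)} = \frac{t + 2 \cdot 5}{t - 9} = \frac{t + 10}{-9 + t} = \frac{10 + t}{-9 + t}$)
$\left(7 - 75\right) n{\left(N{\left(0,5 \right)} \right)} = \left(7 - 75\right) \frac{10 + \left(5 - 0\right)}{-9 + \left(5 - 0\right)} = - 68 \frac{10 + \left(5 + 0\right)}{-9 + \left(5 + 0\right)} = - 68 \frac{10 + 5}{-9 + 5} = - 68 \frac{1}{-4} \cdot 15 = - 68 \left(\left(- \frac{1}{4}\right) 15\right) = \left(-68\right) \left(- \frac{15}{4}\right) = 255$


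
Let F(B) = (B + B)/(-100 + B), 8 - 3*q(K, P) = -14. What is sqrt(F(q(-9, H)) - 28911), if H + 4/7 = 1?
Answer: 13*I*sqrt(3305281)/139 ≈ 170.03*I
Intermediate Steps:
H = 3/7 (H = -4/7 + 1 = 3/7 ≈ 0.42857)
q(K, P) = 22/3 (q(K, P) = 8/3 - 1/3*(-14) = 8/3 + 14/3 = 22/3)
F(B) = 2*B/(-100 + B) (F(B) = (2*B)/(-100 + B) = 2*B/(-100 + B))
sqrt(F(q(-9, H)) - 28911) = sqrt(2*(22/3)/(-100 + 22/3) - 28911) = sqrt(2*(22/3)/(-278/3) - 28911) = sqrt(2*(22/3)*(-3/278) - 28911) = sqrt(-22/139 - 28911) = sqrt(-4018651/139) = 13*I*sqrt(3305281)/139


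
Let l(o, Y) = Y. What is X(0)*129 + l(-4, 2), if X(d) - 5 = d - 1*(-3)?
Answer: 1034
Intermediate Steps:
X(d) = 8 + d (X(d) = 5 + (d - 1*(-3)) = 5 + (d + 3) = 5 + (3 + d) = 8 + d)
X(0)*129 + l(-4, 2) = (8 + 0)*129 + 2 = 8*129 + 2 = 1032 + 2 = 1034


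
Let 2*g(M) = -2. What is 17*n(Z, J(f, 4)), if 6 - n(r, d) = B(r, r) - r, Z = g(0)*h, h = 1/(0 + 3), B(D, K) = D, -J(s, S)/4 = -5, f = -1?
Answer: 102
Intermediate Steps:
J(s, S) = 20 (J(s, S) = -4*(-5) = 20)
g(M) = -1 (g(M) = (1/2)*(-2) = -1)
h = 1/3 ≈ 0.33333
Z = -1/3 (Z = -1*1/3 = -1/3 ≈ -0.33333)
n(r, d) = 6 (n(r, d) = 6 - (r - r) = 6 - 1*0 = 6 + 0 = 6)
17*n(Z, J(f, 4)) = 17*6 = 102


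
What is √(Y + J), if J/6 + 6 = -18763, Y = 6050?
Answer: 2*I*√26641 ≈ 326.44*I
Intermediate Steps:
J = -112614 (J = -36 + 6*(-18763) = -36 - 112578 = -112614)
√(Y + J) = √(6050 - 112614) = √(-106564) = 2*I*√26641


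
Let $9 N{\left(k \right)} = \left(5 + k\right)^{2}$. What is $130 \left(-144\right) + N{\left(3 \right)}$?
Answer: $- \frac{168416}{9} \approx -18713.0$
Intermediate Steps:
$N{\left(k \right)} = \frac{\left(5 + k\right)^{2}}{9}$
$130 \left(-144\right) + N{\left(3 \right)} = 130 \left(-144\right) + \frac{\left(5 + 3\right)^{2}}{9} = -18720 + \frac{8^{2}}{9} = -18720 + \frac{1}{9} \cdot 64 = -18720 + \frac{64}{9} = - \frac{168416}{9}$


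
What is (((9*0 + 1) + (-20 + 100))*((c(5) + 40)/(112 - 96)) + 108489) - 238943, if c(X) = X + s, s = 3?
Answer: -130211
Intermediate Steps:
c(X) = 3 + X (c(X) = X + 3 = 3 + X)
(((9*0 + 1) + (-20 + 100))*((c(5) + 40)/(112 - 96)) + 108489) - 238943 = (((9*0 + 1) + (-20 + 100))*(((3 + 5) + 40)/(112 - 96)) + 108489) - 238943 = (((0 + 1) + 80)*((8 + 40)/16) + 108489) - 238943 = ((1 + 80)*(48*(1/16)) + 108489) - 238943 = (81*3 + 108489) - 238943 = (243 + 108489) - 238943 = 108732 - 238943 = -130211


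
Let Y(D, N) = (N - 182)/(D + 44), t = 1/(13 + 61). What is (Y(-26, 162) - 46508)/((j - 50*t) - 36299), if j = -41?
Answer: 15487534/12101445 ≈ 1.2798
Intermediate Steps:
t = 1/74 ≈ 0.013514
Y(D, N) = (-182 + N)/(44 + D)
(Y(-26, 162) - 46508)/((j - 50*t) - 36299) = ((-182 + 162)/(44 - 26) - 46508)/((-41 - 50*1/74) - 36299) = (-20/18 - 46508)/((-41 - 25/37) - 36299) = ((1/18)*(-20) - 46508)/(-1542/37 - 36299) = (-10/9 - 46508)/(-1344605/37) = -418582/9*(-37/1344605) = 15487534/12101445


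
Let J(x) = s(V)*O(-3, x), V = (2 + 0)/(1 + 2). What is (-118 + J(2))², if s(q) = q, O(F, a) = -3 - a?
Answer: 132496/9 ≈ 14722.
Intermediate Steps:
V = ⅔ (V = 2/3 = 2*(⅓) = ⅔ ≈ 0.66667)
J(x) = -2 - 2*x/3 (J(x) = 2*(-3 - x)/3 = -2 - 2*x/3)
(-118 + J(2))² = (-118 + (-2 - ⅔*2))² = (-118 + (-2 - 4/3))² = (-118 - 10/3)² = (-364/3)² = 132496/9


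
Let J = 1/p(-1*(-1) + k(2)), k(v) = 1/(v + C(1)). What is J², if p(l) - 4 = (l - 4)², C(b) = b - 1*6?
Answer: 81/18496 ≈ 0.0043793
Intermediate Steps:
C(b) = -6 + b (C(b) = b - 6 = -6 + b)
k(v) = 1/(-5 + v) (k(v) = 1/(v + (-6 + 1)) = 1/(v - 5) = 1/(-5 + v))
p(l) = 4 + (-4 + l)² (p(l) = 4 + (l - 4)² = 4 + (-4 + l)²)
J = 9/136 (J = 1/(4 + (-4 + (-1*(-1) + 1/(-5 + 2)))²) = 1/(4 + (-4 + (1 + 1/(-3)))²) = 1/(4 + (-4 + (1 - ⅓))²) = 1/(4 + (-4 + ⅔)²) = 1/(4 + (-10/3)²) = 1/(4 + 100/9) = 1/(136/9) = 9/136 ≈ 0.066176)
J² = (9/136)² = 81/18496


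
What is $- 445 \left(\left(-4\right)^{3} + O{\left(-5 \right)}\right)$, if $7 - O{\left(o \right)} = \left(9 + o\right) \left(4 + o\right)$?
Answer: $23585$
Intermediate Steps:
$O{\left(o \right)} = 7 - \left(4 + o\right) \left(9 + o\right)$ ($O{\left(o \right)} = 7 - \left(9 + o\right) \left(4 + o\right) = 7 - \left(4 + o\right) \left(9 + o\right)$)
$- 445 \left(\left(-4\right)^{3} + O{\left(-5 \right)}\right) = - 445 \left(\left(-4\right)^{3} - -11\right) = - 445 \left(-64 - -11\right) = - 445 \left(-64 + 11\right) = \left(-445\right) \left(-53\right) = 23585$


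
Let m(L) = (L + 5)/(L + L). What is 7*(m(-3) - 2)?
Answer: -49/3 ≈ -16.333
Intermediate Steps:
m(L) = (5 + L)/(2*L) (m(L) = (5 + L)/((2*L)) = (5 + L)*(1/(2*L)) = (5 + L)/(2*L))
7*(m(-3) - 2) = 7*((1/2)*(5 - 3)/(-3) - 2) = 7*((1/2)*(-1/3)*2 - 2) = 7*(-1/3 - 2) = 7*(-7/3) = -49/3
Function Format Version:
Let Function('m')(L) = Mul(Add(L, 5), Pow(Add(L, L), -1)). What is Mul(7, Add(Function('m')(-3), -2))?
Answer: Rational(-49, 3) ≈ -16.333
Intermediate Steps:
Function('m')(L) = Mul(Rational(1, 2), Pow(L, -1), Add(5, L)) (Function('m')(L) = Mul(Add(5, L), Pow(Mul(2, L), -1)) = Mul(Add(5, L), Mul(Rational(1, 2), Pow(L, -1))) = Mul(Rational(1, 2), Pow(L, -1), Add(5, L)))
Mul(7, Add(Function('m')(-3), -2)) = Mul(7, Add(Mul(Rational(1, 2), Pow(-3, -1), Add(5, -3)), -2)) = Mul(7, Add(Mul(Rational(1, 2), Rational(-1, 3), 2), -2)) = Mul(7, Add(Rational(-1, 3), -2)) = Mul(7, Rational(-7, 3)) = Rational(-49, 3)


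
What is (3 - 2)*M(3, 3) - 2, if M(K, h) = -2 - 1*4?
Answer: -8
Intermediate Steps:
M(K, h) = -6 (M(K, h) = -2 - 4 = -6)
(3 - 2)*M(3, 3) - 2 = (3 - 2)*(-6) - 2 = 1*(-6) - 2 = -6 - 2 = -8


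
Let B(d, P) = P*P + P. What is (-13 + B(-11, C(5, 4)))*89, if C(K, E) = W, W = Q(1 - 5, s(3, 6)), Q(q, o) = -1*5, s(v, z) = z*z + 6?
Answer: 623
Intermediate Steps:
s(v, z) = 6 + z**2 (s(v, z) = z**2 + 6 = 6 + z**2)
Q(q, o) = -5
W = -5
C(K, E) = -5
B(d, P) = P + P**2 (B(d, P) = P**2 + P = P + P**2)
(-13 + B(-11, C(5, 4)))*89 = (-13 - 5*(1 - 5))*89 = (-13 - 5*(-4))*89 = (-13 + 20)*89 = 7*89 = 623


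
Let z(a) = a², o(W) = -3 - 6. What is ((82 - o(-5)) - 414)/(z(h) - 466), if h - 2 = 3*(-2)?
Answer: 323/450 ≈ 0.71778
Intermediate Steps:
o(W) = -9
h = -4 (h = 2 + 3*(-2) = 2 - 6 = -4)
((82 - o(-5)) - 414)/(z(h) - 466) = ((82 - 1*(-9)) - 414)/((-4)² - 466) = ((82 + 9) - 414)/(16 - 466) = (91 - 414)/(-450) = -323*(-1/450) = 323/450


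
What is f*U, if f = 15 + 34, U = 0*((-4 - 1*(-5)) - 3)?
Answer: 0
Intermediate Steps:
U = 0 (U = 0*((-4 + 5) - 3) = 0*(1 - 3) = 0*(-2) = 0)
f = 49
f*U = 49*0 = 0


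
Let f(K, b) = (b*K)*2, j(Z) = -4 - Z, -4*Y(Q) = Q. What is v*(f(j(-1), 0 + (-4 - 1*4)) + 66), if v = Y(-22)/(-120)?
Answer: -209/40 ≈ -5.2250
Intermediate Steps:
Y(Q) = -Q/4
f(K, b) = 2*K*b (f(K, b) = (K*b)*2 = 2*K*b)
v = -11/240 (v = -1/4*(-22)/(-120) = (11/2)*(-1/120) = -11/240 ≈ -0.045833)
v*(f(j(-1), 0 + (-4 - 1*4)) + 66) = -11*(2*(-4 - 1*(-1))*(0 + (-4 - 1*4)) + 66)/240 = -11*(2*(-4 + 1)*(0 + (-4 - 4)) + 66)/240 = -11*(2*(-3)*(0 - 8) + 66)/240 = -11*(2*(-3)*(-8) + 66)/240 = -11*(48 + 66)/240 = -11/240*114 = -209/40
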